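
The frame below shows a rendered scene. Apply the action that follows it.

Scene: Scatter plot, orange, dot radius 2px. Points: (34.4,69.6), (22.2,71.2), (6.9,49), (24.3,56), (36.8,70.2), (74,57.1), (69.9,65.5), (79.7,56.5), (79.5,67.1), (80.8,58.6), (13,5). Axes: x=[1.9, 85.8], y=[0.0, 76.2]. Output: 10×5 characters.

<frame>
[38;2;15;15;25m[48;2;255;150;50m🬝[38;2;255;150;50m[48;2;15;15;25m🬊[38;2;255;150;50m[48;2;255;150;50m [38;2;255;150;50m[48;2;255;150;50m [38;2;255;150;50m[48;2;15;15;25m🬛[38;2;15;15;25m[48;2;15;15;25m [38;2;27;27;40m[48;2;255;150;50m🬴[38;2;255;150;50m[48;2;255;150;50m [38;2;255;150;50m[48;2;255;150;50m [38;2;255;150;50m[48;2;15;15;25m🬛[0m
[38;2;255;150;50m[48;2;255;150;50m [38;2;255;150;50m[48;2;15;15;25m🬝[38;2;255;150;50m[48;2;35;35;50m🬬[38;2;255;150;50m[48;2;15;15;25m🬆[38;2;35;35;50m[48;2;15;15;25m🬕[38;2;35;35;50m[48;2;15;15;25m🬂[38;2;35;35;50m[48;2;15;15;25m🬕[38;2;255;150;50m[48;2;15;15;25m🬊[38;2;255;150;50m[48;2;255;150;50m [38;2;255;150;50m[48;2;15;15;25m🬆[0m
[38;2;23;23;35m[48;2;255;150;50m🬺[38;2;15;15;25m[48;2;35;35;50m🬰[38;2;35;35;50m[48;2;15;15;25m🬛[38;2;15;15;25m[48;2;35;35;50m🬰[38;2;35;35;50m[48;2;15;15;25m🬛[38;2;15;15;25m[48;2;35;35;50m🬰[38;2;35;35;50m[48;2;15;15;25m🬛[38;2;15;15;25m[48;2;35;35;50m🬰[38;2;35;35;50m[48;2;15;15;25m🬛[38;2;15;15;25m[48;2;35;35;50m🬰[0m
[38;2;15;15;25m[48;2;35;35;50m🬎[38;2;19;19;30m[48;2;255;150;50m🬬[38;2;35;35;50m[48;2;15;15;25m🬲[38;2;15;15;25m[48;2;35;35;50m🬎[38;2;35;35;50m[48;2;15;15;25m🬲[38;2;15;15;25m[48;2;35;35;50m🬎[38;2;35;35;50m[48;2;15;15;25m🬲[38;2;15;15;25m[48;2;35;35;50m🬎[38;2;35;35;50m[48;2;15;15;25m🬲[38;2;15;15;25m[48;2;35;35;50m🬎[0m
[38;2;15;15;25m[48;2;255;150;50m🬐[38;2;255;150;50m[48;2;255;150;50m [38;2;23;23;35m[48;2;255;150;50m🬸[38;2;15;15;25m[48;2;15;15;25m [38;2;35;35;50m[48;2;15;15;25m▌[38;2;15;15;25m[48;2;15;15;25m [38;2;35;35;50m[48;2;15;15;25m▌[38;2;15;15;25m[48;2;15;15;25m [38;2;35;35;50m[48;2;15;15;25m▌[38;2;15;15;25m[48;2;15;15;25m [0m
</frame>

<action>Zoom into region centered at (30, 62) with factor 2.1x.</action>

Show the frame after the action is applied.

<frame>
[38;2;15;15;25m[48;2;15;15;25m [38;2;15;15;25m[48;2;15;15;25m [38;2;28;28;41m[48;2;255;150;50m🬆[38;2;15;15;25m[48;2;255;150;50m🬬[38;2;35;35;50m[48;2;15;15;25m▌[38;2;15;15;25m[48;2;255;150;50m🬝[38;2;21;21;33m[48;2;255;150;50m🬊[38;2;15;15;25m[48;2;15;15;25m [38;2;35;35;50m[48;2;15;15;25m▌[38;2;15;15;25m[48;2;15;15;25m [0m
[38;2;35;35;50m[48;2;15;15;25m🬂[38;2;255;150;50m[48;2;19;19;30m🬁[38;2;255;150;50m[48;2;35;35;50m🬬[38;2;255;150;50m[48;2;15;15;25m🬆[38;2;255;150;50m[48;2;31;31;45m🬇[38;2;255;150;50m[48;2;255;150;50m [38;2;255;150;50m[48;2;15;15;25m🬝[38;2;255;150;50m[48;2;19;19;30m🬀[38;2;35;35;50m[48;2;15;15;25m🬕[38;2;35;35;50m[48;2;15;15;25m🬂[0m
[38;2;15;15;25m[48;2;35;35;50m🬰[38;2;15;15;25m[48;2;35;35;50m🬰[38;2;31;31;45m[48;2;255;150;50m🬝[38;2;21;21;33m[48;2;255;150;50m🬊[38;2;35;35;50m[48;2;15;15;25m🬛[38;2;23;23;35m[48;2;255;150;50m🬺[38;2;35;35;50m[48;2;15;15;25m🬛[38;2;15;15;25m[48;2;35;35;50m🬰[38;2;35;35;50m[48;2;15;15;25m🬛[38;2;15;15;25m[48;2;35;35;50m🬰[0m
[38;2;15;15;25m[48;2;35;35;50m🬎[38;2;15;15;25m[48;2;35;35;50m🬎[38;2;255;150;50m[48;2;35;35;50m🬊[38;2;255;150;50m[48;2;35;35;50m🬝[38;2;255;150;50m[48;2;27;27;40m🬀[38;2;15;15;25m[48;2;35;35;50m🬎[38;2;35;35;50m[48;2;15;15;25m🬲[38;2;15;15;25m[48;2;35;35;50m🬎[38;2;35;35;50m[48;2;15;15;25m🬲[38;2;15;15;25m[48;2;35;35;50m🬎[0m
[38;2;15;15;25m[48;2;15;15;25m [38;2;15;15;25m[48;2;15;15;25m [38;2;35;35;50m[48;2;15;15;25m▌[38;2;15;15;25m[48;2;15;15;25m [38;2;35;35;50m[48;2;15;15;25m▌[38;2;15;15;25m[48;2;15;15;25m [38;2;35;35;50m[48;2;15;15;25m▌[38;2;15;15;25m[48;2;15;15;25m [38;2;35;35;50m[48;2;15;15;25m▌[38;2;15;15;25m[48;2;15;15;25m [0m
</frame>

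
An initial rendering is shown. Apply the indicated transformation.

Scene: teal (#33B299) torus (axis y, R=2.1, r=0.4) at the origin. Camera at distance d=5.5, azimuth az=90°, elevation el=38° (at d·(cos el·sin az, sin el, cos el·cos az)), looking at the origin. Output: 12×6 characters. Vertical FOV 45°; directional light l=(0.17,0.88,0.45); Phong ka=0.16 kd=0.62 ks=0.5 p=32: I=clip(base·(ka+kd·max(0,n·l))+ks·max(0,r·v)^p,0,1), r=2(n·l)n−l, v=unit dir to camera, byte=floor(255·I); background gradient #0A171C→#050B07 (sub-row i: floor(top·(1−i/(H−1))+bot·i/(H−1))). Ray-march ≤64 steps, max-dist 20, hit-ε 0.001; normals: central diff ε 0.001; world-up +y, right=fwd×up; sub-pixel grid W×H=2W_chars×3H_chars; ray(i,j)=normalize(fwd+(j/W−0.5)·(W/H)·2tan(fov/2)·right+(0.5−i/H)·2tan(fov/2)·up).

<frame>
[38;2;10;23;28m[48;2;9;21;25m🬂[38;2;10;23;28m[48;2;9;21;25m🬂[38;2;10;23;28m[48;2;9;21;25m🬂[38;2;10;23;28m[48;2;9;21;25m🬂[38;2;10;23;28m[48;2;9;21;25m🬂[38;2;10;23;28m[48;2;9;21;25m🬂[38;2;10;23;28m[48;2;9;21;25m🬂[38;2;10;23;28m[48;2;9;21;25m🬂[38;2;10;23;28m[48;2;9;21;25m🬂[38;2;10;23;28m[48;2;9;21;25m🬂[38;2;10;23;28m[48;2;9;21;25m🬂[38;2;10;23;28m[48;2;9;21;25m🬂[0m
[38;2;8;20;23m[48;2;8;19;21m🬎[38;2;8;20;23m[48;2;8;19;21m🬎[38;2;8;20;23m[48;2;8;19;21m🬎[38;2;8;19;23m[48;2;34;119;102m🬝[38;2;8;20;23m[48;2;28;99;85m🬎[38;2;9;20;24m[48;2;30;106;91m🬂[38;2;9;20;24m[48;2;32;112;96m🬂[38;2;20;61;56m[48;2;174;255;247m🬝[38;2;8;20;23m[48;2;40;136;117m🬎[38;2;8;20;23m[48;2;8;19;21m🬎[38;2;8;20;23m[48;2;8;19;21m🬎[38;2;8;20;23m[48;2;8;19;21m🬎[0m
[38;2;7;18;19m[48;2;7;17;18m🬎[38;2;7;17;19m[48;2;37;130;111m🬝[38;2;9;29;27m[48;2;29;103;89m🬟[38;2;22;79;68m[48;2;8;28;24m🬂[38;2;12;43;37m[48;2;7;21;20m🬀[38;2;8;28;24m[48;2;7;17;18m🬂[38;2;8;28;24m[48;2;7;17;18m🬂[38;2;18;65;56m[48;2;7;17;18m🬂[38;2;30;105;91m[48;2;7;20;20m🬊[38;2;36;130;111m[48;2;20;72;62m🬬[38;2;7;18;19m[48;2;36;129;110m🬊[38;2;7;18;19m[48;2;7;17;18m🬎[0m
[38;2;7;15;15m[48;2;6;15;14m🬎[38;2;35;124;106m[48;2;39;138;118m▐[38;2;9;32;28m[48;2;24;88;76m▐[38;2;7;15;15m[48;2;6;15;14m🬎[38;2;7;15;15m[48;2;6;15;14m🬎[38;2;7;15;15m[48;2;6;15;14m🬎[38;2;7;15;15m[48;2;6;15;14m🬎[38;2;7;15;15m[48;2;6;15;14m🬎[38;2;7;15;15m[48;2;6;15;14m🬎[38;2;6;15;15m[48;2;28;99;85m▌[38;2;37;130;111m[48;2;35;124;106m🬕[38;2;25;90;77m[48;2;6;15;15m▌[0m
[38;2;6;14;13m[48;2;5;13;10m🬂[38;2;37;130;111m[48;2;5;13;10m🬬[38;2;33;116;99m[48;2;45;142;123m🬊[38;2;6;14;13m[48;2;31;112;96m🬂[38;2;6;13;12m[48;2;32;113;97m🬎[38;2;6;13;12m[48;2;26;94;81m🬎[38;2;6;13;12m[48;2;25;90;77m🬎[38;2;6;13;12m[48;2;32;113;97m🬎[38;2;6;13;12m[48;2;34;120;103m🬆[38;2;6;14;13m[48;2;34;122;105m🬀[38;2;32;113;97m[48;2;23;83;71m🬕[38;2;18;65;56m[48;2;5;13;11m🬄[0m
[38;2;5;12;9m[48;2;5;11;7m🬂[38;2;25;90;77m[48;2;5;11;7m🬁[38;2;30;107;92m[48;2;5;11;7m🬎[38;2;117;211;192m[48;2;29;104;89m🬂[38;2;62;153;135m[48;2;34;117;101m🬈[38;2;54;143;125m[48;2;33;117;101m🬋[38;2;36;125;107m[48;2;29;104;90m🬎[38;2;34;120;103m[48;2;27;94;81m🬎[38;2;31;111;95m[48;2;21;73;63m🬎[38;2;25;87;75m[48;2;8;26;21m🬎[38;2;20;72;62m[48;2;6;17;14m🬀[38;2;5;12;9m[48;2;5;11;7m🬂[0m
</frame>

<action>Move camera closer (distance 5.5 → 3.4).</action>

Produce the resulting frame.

<frame>
[38;2;10;23;28m[48;2;9;21;25m🬂[38;2;10;23;28m[48;2;9;21;25m🬂[38;2;10;23;28m[48;2;9;21;25m🬂[38;2;10;23;28m[48;2;9;21;25m🬂[38;2;9;22;27m[48;2;35;125;107m🬎[38;2;9;22;27m[48;2;35;124;107m🬎[38;2;9;22;27m[48;2;36;127;109m🬎[38;2;9;22;27m[48;2;36;129;110m🬎[38;2;35;123;106m[48;2;9;22;26m🬏[38;2;10;23;28m[48;2;9;21;25m🬂[38;2;10;23;28m[48;2;9;21;25m🬂[38;2;10;23;28m[48;2;9;21;25m🬂[0m
[38;2;8;20;23m[48;2;33;118;101m🬆[38;2;12;35;35m[48;2;29;102;87m🬡[38;2;31;110;94m[48;2;15;53;46m🬆[38;2;29;104;89m[48;2;13;45;39m🬂[38;2;27;96;82m[48;2;11;40;34m🬂[38;2;27;96;83m[48;2;11;40;34m🬂[38;2;30;104;90m[48;2;12;44;38m🬂[38;2;76;159;143m[48;2;15;54;46m🬂[38;2;145;236;218m[48;2;30;96;83m🬀[38;2;48;142;124m[48;2;27;99;84m🬎[38;2;9;20;24m[48;2;38;131;113m🬁[38;2;9;20;24m[48;2;36;127;109m🬂[0m
[38;2;21;77;66m[48;2;10;38;32m🬆[38;2;14;50;43m[48;2;8;28;24m🬀[38;2;8;28;24m[48;2;7;17;18m🬆[38;2;8;28;24m[48;2;7;17;18m🬀[38;2;7;18;19m[48;2;7;17;18m🬎[38;2;7;18;19m[48;2;7;17;18m🬎[38;2;7;18;19m[48;2;7;17;18m🬎[38;2;7;18;19m[48;2;7;17;18m🬎[38;2;7;18;19m[48;2;7;17;18m🬎[38;2;18;65;56m[48;2;7;20;19m🬁[38;2;27;95;81m[48;2;8;27;25m🬊[38;2;34;120;103m[48;2;22;76;66m🬬[0m
[38;2;8;28;24m[48;2;6;15;14m🬝[38;2;7;15;15m[48;2;6;15;14m🬎[38;2;7;15;15m[48;2;6;15;14m🬎[38;2;7;15;15m[48;2;6;15;14m🬎[38;2;7;15;15m[48;2;6;15;14m🬎[38;2;7;15;15m[48;2;6;15;14m🬎[38;2;7;15;15m[48;2;6;15;14m🬎[38;2;7;15;15m[48;2;6;15;14m🬎[38;2;7;15;15m[48;2;6;15;14m🬎[38;2;7;15;15m[48;2;6;15;14m🬎[38;2;7;15;15m[48;2;6;15;14m🬎[38;2;24;83;72m[48;2;7;21;20m🬁[0m
[38;2;8;28;24m[48;2;5;13;11m▌[38;2;6;14;13m[48;2;5;13;10m🬂[38;2;6;14;13m[48;2;5;13;10m🬂[38;2;6;14;13m[48;2;5;13;10m🬂[38;2;6;14;13m[48;2;5;13;10m🬂[38;2;6;14;13m[48;2;5;13;10m🬂[38;2;6;14;13m[48;2;5;13;10m🬂[38;2;6;14;13m[48;2;5;13;10m🬂[38;2;6;14;13m[48;2;5;13;10m🬂[38;2;6;14;13m[48;2;5;13;10m🬂[38;2;6;14;13m[48;2;5;13;10m🬂[38;2;6;14;13m[48;2;5;13;10m🬂[0m
[38;2;12;45;39m[48;2;24;85;73m🬊[38;2;18;63;54m[48;2;5;11;8m🬏[38;2;5;12;9m[48;2;5;11;7m🬂[38;2;5;12;9m[48;2;5;11;7m🬂[38;2;5;12;9m[48;2;5;11;7m🬂[38;2;5;12;9m[48;2;5;11;7m🬂[38;2;5;12;9m[48;2;5;11;7m🬂[38;2;5;12;9m[48;2;5;11;7m🬂[38;2;5;12;9m[48;2;5;11;7m🬂[38;2;5;12;9m[48;2;5;11;7m🬂[38;2;5;12;9m[48;2;5;11;7m🬂[38;2;9;28;23m[48;2;29;104;89m🬆[0m
</frame>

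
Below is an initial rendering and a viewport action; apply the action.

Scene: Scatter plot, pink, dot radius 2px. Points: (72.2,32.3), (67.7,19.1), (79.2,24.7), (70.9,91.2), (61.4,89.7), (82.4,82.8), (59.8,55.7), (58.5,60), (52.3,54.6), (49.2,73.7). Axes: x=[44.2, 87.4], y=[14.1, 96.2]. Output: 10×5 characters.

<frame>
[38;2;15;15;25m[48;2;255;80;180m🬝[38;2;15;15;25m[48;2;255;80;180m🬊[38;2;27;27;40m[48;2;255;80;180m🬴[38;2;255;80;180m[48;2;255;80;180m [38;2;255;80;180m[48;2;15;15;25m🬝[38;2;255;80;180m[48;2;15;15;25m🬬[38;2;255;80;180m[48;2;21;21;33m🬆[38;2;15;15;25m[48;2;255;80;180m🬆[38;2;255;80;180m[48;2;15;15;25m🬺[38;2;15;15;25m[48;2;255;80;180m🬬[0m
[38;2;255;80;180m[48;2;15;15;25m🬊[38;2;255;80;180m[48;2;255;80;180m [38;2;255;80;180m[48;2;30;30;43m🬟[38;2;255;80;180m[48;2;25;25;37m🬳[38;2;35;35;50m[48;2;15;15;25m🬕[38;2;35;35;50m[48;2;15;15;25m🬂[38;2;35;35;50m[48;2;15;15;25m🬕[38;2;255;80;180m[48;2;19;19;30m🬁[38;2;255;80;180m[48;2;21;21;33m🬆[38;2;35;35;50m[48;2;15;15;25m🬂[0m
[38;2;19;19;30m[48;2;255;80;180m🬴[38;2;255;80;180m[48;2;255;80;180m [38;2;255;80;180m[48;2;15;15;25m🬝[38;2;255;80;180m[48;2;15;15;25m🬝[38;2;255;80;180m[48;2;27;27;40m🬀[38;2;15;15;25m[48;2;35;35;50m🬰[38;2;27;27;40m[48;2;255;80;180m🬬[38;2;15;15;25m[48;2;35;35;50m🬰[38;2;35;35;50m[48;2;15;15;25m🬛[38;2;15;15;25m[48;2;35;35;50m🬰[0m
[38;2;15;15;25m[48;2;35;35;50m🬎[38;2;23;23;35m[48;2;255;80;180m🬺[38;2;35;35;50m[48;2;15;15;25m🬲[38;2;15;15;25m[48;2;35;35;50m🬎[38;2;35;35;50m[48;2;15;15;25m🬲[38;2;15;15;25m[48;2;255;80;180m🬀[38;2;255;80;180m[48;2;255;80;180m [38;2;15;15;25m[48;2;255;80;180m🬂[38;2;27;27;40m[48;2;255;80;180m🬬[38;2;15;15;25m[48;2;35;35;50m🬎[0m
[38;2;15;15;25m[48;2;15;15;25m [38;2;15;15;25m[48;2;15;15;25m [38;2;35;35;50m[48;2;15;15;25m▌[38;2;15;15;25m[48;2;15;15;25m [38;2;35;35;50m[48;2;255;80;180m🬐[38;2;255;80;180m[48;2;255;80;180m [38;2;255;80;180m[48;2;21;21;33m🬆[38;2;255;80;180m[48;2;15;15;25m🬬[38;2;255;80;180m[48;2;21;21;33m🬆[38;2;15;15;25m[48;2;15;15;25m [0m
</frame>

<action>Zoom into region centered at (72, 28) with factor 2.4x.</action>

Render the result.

<frame>
[38;2;15;15;25m[48;2;15;15;25m [38;2;15;15;25m[48;2;15;15;25m [38;2;35;35;50m[48;2;15;15;25m▌[38;2;15;15;25m[48;2;15;15;25m [38;2;35;35;50m[48;2;15;15;25m▌[38;2;15;15;25m[48;2;15;15;25m [38;2;35;35;50m[48;2;15;15;25m▌[38;2;15;15;25m[48;2;15;15;25m [38;2;35;35;50m[48;2;15;15;25m▌[38;2;15;15;25m[48;2;15;15;25m [0m
[38;2;35;35;50m[48;2;15;15;25m🬂[38;2;35;35;50m[48;2;15;15;25m🬂[38;2;35;35;50m[48;2;15;15;25m🬕[38;2;23;23;35m[48;2;255;80;180m🬝[38;2;35;35;50m[48;2;255;80;180m🬀[38;2;255;80;180m[48;2;28;28;41m🬱[38;2;35;35;50m[48;2;15;15;25m🬕[38;2;35;35;50m[48;2;15;15;25m🬂[38;2;35;35;50m[48;2;15;15;25m🬕[38;2;35;35;50m[48;2;15;15;25m🬂[0m
[38;2;15;15;25m[48;2;35;35;50m🬰[38;2;15;15;25m[48;2;35;35;50m🬰[38;2;27;27;40m[48;2;255;80;180m🬬[38;2;15;15;25m[48;2;35;35;50m🬰[38;2;255;80;180m[48;2;28;28;41m🬊[38;2;255;80;180m[48;2;23;23;35m🬀[38;2;35;35;50m[48;2;15;15;25m🬛[38;2;23;23;35m[48;2;255;80;180m🬝[38;2;35;35;50m[48;2;255;80;180m🬀[38;2;21;21;33m[48;2;255;80;180m🬊[0m
[38;2;15;15;25m[48;2;35;35;50m🬎[38;2;25;25;37m[48;2;255;80;180m🬐[38;2;255;80;180m[48;2;255;80;180m [38;2;23;23;35m[48;2;255;80;180m🬸[38;2;35;35;50m[48;2;15;15;25m🬲[38;2;15;15;25m[48;2;35;35;50m🬎[38;2;35;35;50m[48;2;15;15;25m🬲[38;2;15;15;25m[48;2;35;35;50m🬎[38;2;255;80;180m[48;2;35;35;50m🬊[38;2;255;80;180m[48;2;23;23;35m🬀[0m
[38;2;15;15;25m[48;2;15;15;25m [38;2;15;15;25m[48;2;15;15;25m [38;2;255;80;180m[48;2;23;23;35m🬀[38;2;15;15;25m[48;2;15;15;25m [38;2;35;35;50m[48;2;15;15;25m▌[38;2;15;15;25m[48;2;15;15;25m [38;2;35;35;50m[48;2;15;15;25m▌[38;2;15;15;25m[48;2;15;15;25m [38;2;35;35;50m[48;2;15;15;25m▌[38;2;15;15;25m[48;2;15;15;25m [0m
</frame>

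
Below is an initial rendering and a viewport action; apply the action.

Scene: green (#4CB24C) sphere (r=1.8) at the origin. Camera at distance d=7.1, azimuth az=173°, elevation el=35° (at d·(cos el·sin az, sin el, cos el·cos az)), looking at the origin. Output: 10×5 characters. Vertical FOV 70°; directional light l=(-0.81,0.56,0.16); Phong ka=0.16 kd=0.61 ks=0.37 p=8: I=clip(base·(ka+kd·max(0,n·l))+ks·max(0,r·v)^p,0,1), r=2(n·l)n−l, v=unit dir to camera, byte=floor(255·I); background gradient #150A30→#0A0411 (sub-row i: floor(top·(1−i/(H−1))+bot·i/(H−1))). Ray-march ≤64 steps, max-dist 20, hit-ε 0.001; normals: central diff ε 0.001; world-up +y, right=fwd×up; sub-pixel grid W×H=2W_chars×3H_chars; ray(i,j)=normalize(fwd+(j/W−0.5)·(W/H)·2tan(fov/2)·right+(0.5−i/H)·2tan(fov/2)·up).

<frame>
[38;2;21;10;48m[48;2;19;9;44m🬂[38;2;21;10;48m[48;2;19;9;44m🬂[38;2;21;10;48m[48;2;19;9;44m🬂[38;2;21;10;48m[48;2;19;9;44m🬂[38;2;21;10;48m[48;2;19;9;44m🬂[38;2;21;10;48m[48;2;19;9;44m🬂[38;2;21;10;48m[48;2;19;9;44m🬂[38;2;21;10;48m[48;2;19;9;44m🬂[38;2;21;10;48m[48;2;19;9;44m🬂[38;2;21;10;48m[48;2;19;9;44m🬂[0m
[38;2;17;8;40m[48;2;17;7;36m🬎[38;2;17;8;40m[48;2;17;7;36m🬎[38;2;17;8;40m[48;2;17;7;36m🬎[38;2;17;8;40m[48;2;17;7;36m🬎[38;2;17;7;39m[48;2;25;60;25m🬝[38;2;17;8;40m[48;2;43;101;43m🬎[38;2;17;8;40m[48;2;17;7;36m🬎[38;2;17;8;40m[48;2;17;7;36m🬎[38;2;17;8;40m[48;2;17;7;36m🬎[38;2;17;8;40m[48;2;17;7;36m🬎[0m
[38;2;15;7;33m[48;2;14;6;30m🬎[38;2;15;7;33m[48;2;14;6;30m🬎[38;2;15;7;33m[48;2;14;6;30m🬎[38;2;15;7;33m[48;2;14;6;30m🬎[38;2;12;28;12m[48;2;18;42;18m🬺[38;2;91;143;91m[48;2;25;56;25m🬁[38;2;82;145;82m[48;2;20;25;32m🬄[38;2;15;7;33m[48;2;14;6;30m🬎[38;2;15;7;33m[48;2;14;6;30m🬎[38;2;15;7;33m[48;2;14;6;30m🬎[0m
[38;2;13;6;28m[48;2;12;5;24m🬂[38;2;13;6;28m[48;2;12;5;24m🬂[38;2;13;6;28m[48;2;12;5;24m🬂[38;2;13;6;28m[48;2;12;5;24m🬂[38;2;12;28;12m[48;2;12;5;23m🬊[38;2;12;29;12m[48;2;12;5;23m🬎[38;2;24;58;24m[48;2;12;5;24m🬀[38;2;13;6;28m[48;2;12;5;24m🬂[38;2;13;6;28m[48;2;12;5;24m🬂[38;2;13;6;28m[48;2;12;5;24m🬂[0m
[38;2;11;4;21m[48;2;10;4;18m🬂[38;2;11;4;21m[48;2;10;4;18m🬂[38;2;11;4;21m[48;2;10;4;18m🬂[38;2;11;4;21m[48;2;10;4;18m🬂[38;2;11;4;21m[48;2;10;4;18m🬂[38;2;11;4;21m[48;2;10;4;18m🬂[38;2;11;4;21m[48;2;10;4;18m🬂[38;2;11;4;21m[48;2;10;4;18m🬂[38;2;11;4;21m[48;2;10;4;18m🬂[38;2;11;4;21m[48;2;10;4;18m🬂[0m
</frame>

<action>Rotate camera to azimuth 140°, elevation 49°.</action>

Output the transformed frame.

<frame>
[38;2;21;10;48m[48;2;19;9;44m🬂[38;2;21;10;48m[48;2;19;9;44m🬂[38;2;21;10;48m[48;2;19;9;44m🬂[38;2;21;10;48m[48;2;19;9;44m🬂[38;2;21;10;48m[48;2;19;9;44m🬂[38;2;21;10;48m[48;2;19;9;44m🬂[38;2;21;10;48m[48;2;19;9;44m🬂[38;2;21;10;48m[48;2;19;9;44m🬂[38;2;21;10;48m[48;2;19;9;44m🬂[38;2;21;10;48m[48;2;19;9;44m🬂[0m
[38;2;17;8;40m[48;2;17;7;36m🬎[38;2;17;8;40m[48;2;17;7;36m🬎[38;2;17;8;40m[48;2;17;7;36m🬎[38;2;17;8;40m[48;2;17;7;36m🬎[38;2;17;7;39m[48;2;36;84;36m🬝[38;2;17;8;40m[48;2;56;119;56m🬎[38;2;17;8;40m[48;2;17;7;36m🬎[38;2;17;8;40m[48;2;17;7;36m🬎[38;2;17;8;40m[48;2;17;7;36m🬎[38;2;17;8;40m[48;2;17;7;36m🬎[0m
[38;2;15;7;33m[48;2;14;6;30m🬎[38;2;15;7;33m[48;2;14;6;30m🬎[38;2;15;7;33m[48;2;14;6;30m🬎[38;2;15;7;33m[48;2;14;6;30m🬎[38;2;22;52;22m[48;2;12;29;12m🬁[38;2;98;147;98m[48;2;20;46;20m🬁[38;2;53;105;53m[48;2;16;16;29m🬄[38;2;15;7;33m[48;2;14;6;30m🬎[38;2;15;7;33m[48;2;14;6;30m🬎[38;2;15;7;33m[48;2;14;6;30m🬎[0m
[38;2;13;6;28m[48;2;12;5;24m🬂[38;2;13;6;28m[48;2;12;5;24m🬂[38;2;13;6;28m[48;2;12;5;24m🬂[38;2;13;6;28m[48;2;12;5;24m🬂[38;2;12;28;12m[48;2;12;5;23m🬊[38;2;12;28;12m[48;2;12;5;23m🬎[38;2;12;28;12m[48;2;12;5;24m🬀[38;2;13;6;28m[48;2;12;5;24m🬂[38;2;13;6;28m[48;2;12;5;24m🬂[38;2;13;6;28m[48;2;12;5;24m🬂[0m
[38;2;11;4;21m[48;2;10;4;18m🬂[38;2;11;4;21m[48;2;10;4;18m🬂[38;2;11;4;21m[48;2;10;4;18m🬂[38;2;11;4;21m[48;2;10;4;18m🬂[38;2;11;4;21m[48;2;10;4;18m🬂[38;2;11;4;21m[48;2;10;4;18m🬂[38;2;11;4;21m[48;2;10;4;18m🬂[38;2;11;4;21m[48;2;10;4;18m🬂[38;2;11;4;21m[48;2;10;4;18m🬂[38;2;11;4;21m[48;2;10;4;18m🬂[0m
</frame>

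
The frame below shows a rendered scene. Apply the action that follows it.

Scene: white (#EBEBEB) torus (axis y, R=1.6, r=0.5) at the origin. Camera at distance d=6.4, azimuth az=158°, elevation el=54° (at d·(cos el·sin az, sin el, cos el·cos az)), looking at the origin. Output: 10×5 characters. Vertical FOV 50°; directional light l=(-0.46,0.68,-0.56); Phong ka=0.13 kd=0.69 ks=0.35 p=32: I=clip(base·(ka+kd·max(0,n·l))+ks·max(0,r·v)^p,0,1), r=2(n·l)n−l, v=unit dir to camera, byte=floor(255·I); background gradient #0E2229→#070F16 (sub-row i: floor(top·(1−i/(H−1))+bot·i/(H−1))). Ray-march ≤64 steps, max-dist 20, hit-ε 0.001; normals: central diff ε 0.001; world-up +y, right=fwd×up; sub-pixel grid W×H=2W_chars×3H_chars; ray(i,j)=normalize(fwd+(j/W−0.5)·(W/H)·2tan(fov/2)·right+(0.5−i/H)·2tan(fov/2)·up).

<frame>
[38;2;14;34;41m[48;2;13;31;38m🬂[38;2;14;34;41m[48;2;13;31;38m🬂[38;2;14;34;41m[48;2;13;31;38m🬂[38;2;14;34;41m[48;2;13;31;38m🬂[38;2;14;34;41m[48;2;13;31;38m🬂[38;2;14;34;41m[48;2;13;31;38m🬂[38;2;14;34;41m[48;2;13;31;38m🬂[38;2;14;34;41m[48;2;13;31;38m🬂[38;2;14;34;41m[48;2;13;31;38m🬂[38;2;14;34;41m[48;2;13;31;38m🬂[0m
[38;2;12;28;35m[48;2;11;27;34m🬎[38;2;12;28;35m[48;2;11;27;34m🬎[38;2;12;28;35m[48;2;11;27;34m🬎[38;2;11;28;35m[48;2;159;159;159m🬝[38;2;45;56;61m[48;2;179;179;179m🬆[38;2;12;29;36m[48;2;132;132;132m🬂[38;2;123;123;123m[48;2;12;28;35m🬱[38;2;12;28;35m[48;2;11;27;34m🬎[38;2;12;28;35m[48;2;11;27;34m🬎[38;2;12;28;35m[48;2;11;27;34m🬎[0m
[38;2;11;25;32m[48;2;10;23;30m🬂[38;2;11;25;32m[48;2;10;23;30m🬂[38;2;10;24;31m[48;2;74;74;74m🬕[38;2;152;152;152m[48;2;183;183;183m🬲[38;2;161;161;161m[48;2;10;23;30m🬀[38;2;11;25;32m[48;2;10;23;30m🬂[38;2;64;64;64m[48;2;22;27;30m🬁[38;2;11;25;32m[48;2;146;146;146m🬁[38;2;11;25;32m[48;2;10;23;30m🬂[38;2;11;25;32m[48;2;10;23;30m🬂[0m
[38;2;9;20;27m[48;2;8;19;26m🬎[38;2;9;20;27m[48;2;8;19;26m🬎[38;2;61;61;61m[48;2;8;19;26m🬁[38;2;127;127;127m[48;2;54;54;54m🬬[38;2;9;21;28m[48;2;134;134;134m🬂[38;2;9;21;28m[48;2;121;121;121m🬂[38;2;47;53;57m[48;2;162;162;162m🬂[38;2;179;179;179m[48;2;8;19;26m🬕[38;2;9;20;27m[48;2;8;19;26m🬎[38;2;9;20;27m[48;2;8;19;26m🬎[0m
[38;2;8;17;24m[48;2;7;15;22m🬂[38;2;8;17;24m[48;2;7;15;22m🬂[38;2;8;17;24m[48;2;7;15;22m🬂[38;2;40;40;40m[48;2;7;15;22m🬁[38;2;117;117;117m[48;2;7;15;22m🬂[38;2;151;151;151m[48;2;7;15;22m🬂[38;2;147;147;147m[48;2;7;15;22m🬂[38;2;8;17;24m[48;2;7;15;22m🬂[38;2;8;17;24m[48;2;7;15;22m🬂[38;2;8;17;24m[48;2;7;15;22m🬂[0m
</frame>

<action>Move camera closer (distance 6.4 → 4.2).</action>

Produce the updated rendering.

<frame>
[38;2;14;34;41m[48;2;13;31;38m🬂[38;2;14;34;41m[48;2;13;31;38m🬂[38;2;14;34;41m[48;2;13;31;38m🬂[38;2;14;34;41m[48;2;13;31;38m🬂[38;2;13;33;40m[48;2;106;106;106m🬎[38;2;13;33;40m[48;2;132;132;132m🬎[38;2;118;118;118m[48;2;13;32;39m🬏[38;2;14;34;41m[48;2;13;31;38m🬂[38;2;14;34;41m[48;2;13;31;38m🬂[38;2;14;34;41m[48;2;13;31;38m🬂[0m
[38;2;12;28;35m[48;2;11;27;34m🬎[38;2;11;28;35m[48;2;61;61;61m🬝[38;2;34;45;50m[48;2;161;161;161m🬆[38;2;162;162;162m[48;2;217;217;217m🬥[38;2;158;158;158m[48;2;67;67;67m🬝[38;2;129;129;129m[48;2;30;30;30m🬎[38;2;112;112;112m[48;2;30;30;30m🬎[38;2;117;117;117m[48;2;32;41;44m🬪[38;2;12;28;35m[48;2;153;153;153m🬊[38;2;12;28;35m[48;2;11;27;34m🬎[0m
[38;2;11;25;32m[48;2;10;23;30m🬂[38;2;38;45;48m[48;2;122;122;122m🬄[38;2;181;181;181m[48;2;165;165;165m🬉[38;2;153;153;153m[48;2;26;36;41m🬄[38;2;11;25;32m[48;2;10;23;30m🬂[38;2;11;25;32m[48;2;10;23;30m🬂[38;2;30;30;30m[48;2;10;23;30m🬁[38;2;49;49;49m[48;2;26;28;30m🬁[38;2;146;146;146m[48;2;93;93;93m▐[38;2;181;181;181m[48;2;10;24;31m🬓[0m
[38;2;9;20;27m[48;2;8;19;26m🬎[38;2;124;124;124m[48;2;77;77;77m▐[38;2;150;150;150m[48;2;140;140;140m🬊[38;2;9;20;27m[48;2;126;126;126m🬊[38;2;68;68;68m[48;2;8;20;27m🬏[38;2;9;20;27m[48;2;8;19;26m🬎[38;2;13;22;28m[48;2;58;58;58m🬝[38;2;26;30;32m[48;2;101;101;101m🬆[38;2;115;115;115m[48;2;162;162;162m🬄[38;2;188;188;188m[48;2;8;20;27m▌[0m
[38;2;8;17;24m[48;2;7;15;22m🬂[38;2;82;82;82m[48;2;7;15;22m🬉[38;2;122;122;122m[48;2;80;80;80m🬬[38;2;140;140;140m[48;2;132;132;132m🬪[38;2;118;118;118m[48;2;143;143;143m🬂[38;2;101;101;101m[48;2;145;145;145m🬂[38;2;123;123;123m[48;2;164;164;164m🬆[38;2;164;164;164m[48;2;245;245;245m🬴[38;2;187;187;187m[48;2;7;15;22m🬝[38;2;8;17;24m[48;2;7;15;22m🬂[0m
</frame>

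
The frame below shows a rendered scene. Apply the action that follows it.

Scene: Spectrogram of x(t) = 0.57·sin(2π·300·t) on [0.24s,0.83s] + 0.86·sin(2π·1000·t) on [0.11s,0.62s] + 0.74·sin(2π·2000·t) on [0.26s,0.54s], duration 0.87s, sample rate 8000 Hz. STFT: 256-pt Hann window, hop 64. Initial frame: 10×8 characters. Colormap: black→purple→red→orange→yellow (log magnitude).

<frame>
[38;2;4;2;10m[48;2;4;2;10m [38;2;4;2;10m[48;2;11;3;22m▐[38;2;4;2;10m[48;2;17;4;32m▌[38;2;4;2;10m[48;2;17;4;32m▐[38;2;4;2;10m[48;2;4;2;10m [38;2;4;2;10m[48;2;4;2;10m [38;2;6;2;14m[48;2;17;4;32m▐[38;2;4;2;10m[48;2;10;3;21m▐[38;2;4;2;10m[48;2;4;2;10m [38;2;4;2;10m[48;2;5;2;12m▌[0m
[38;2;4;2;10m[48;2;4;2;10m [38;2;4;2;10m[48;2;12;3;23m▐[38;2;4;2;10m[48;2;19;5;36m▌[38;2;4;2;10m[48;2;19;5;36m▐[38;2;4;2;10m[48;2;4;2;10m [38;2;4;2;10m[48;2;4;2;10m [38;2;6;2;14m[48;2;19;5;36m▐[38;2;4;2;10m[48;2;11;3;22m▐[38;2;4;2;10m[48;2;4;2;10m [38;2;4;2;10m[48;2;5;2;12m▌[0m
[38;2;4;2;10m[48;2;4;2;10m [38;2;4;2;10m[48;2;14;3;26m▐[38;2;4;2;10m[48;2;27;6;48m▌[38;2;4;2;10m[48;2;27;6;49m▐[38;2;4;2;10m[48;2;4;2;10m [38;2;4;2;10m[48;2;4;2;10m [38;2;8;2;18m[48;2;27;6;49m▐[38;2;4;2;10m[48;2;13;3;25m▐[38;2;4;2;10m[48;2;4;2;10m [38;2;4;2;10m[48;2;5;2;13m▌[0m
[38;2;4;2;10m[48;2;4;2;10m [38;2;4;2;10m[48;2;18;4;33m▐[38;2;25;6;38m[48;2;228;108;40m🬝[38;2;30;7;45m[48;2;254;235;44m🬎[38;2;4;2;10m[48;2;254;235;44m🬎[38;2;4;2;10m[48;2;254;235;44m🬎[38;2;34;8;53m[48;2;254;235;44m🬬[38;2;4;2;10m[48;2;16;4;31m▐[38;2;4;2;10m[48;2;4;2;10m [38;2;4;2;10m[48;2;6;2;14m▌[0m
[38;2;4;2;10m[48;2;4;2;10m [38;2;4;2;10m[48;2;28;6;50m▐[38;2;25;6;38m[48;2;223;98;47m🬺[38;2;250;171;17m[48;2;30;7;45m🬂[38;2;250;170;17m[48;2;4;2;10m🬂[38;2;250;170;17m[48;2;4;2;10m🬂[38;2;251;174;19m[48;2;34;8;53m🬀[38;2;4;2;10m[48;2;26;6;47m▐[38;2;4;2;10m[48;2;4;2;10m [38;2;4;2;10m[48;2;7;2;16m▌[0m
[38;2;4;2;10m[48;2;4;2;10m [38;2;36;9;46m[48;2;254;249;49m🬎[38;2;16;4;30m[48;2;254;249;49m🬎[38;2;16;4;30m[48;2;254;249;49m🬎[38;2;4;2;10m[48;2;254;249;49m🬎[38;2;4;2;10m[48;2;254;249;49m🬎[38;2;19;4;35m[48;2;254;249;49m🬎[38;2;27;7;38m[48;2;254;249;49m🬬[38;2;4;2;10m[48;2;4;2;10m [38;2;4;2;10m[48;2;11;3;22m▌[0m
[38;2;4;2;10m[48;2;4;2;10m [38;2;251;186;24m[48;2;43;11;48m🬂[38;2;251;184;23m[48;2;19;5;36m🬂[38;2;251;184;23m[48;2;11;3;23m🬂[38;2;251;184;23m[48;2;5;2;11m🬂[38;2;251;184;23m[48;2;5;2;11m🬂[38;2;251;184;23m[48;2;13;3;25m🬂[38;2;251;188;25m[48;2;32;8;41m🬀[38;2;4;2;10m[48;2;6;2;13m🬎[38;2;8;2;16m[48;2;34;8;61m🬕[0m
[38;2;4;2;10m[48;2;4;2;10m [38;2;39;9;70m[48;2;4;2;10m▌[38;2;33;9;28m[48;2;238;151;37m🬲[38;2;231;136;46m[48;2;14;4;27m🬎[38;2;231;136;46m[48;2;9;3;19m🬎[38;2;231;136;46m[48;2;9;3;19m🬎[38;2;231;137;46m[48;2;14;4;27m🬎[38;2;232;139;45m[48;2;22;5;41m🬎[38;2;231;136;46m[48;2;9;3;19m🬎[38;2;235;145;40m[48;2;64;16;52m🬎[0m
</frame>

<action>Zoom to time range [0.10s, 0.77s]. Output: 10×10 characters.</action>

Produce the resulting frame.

<frame>
[38;2;9;3;19m[48;2;4;2;10m▌[38;2;4;2;10m[48;2;4;2;10m [38;2;12;3;23m[48;2;19;5;35m▐[38;2;4;2;10m[48;2;4;2;10m [38;2;4;2;10m[48;2;4;2;10m [38;2;4;2;10m[48;2;4;2;10m [38;2;4;2;10m[48;2;19;5;35m▌[38;2;4;2;10m[48;2;8;2;16m▌[38;2;4;2;10m[48;2;11;3;23m▐[38;2;4;2;10m[48;2;4;2;10m [0m
[38;2;4;2;10m[48;2;9;3;19m▐[38;2;4;2;10m[48;2;4;2;10m [38;2;12;3;25m[48;2;20;5;38m▐[38;2;4;2;10m[48;2;4;2;10m [38;2;4;2;10m[48;2;4;2;10m [38;2;4;2;10m[48;2;4;2;10m [38;2;4;2;10m[48;2;20;5;38m▌[38;2;4;2;10m[48;2;8;2;17m▌[38;2;4;2;10m[48;2;12;3;23m▐[38;2;4;2;10m[48;2;4;2;10m [0m
[38;2;4;2;10m[48;2;10;3;20m▐[38;2;4;2;10m[48;2;4;2;10m [38;2;15;4;29m[48;2;24;5;44m▐[38;2;4;2;10m[48;2;4;2;10m [38;2;4;2;10m[48;2;4;2;10m [38;2;4;2;10m[48;2;4;2;10m [38;2;4;2;10m[48;2;24;5;44m▌[38;2;4;2;10m[48;2;8;2;17m▌[38;2;4;2;10m[48;2;13;3;25m▐[38;2;4;2;10m[48;2;4;2;10m [0m
[38;2;4;2;10m[48;2;11;3;23m▐[38;2;4;2;10m[48;2;4;2;10m [38;2;21;5;39m[48;2;34;8;61m▐[38;2;4;2;10m[48;2;4;2;10m [38;2;4;2;10m[48;2;4;2;10m [38;2;4;2;10m[48;2;4;2;10m [38;2;4;2;10m[48;2;34;8;61m▌[38;2;4;2;10m[48;2;9;3;19m▌[38;2;4;2;10m[48;2;15;4;28m▐[38;2;4;2;10m[48;2;4;2;10m [0m
[38;2;4;2;10m[48;2;14;4;28m▐[38;2;4;2;10m[48;2;4;2;10m [38;2;60;14;78m[48;2;252;202;30m🬎[38;2;4;2;10m[48;2;254;235;44m🬎[38;2;4;2;10m[48;2;254;235;44m🬎[38;2;4;2;10m[48;2;254;235;44m🬎[38;2;41;10;48m[48;2;254;235;44m🬎[38;2;4;2;10m[48;2;11;3;23m▌[38;2;4;2;10m[48;2;18;4;34m▐[38;2;4;2;10m[48;2;4;2;10m [0m
[38;2;4;2;10m[48;2;20;5;37m▐[38;2;4;2;10m[48;2;4;2;11m🬝[38;2;249;163;15m[48;2;60;14;78m🬂[38;2;250;170;17m[48;2;4;2;10m🬂[38;2;250;170;17m[48;2;4;2;10m🬂[38;2;250;170;17m[48;2;4;2;10m🬂[38;2;250;173;18m[48;2;41;10;48m🬂[38;2;4;2;10m[48;2;16;4;30m▌[38;2;4;2;10m[48;2;26;6;47m▐[38;2;4;2;10m[48;2;4;2;10m [0m
[38;2;4;2;10m[48;2;38;8;67m▐[38;2;4;2;10m[48;2;5;2;11m🬝[38;2;34;8;61m[48;2;21;5;39m▌[38;2;4;2;10m[48;2;4;2;10m [38;2;4;2;10m[48;2;4;2;10m [38;2;4;2;10m[48;2;4;2;10m [38;2;4;2;10m[48;2;34;8;61m▌[38;2;4;2;10m[48;2;30;7;55m▌[38;2;4;2;10m[48;2;54;12;77m▐[38;2;4;2;10m[48;2;4;2;10m [0m
[38;2;82;21;47m[48;2;254;249;49m🬰[38;2;5;2;12m[48;2;254;249;49m🬰[38;2;254;249;49m[48;2;20;4;37m🬋[38;2;5;2;12m[48;2;254;249;49m🬰[38;2;5;2;12m[48;2;254;249;49m🬰[38;2;5;2;12m[48;2;254;249;49m🬰[38;2;14;3;28m[48;2;254;249;49m🬰[38;2;60;15;48m[48;2;254;249;49m🬰[38;2;4;2;10m[48;2;208;93;61m▐[38;2;4;2;10m[48;2;4;2;10m [0m
[38;2;47;11;77m[48;2;4;2;10m▌[38;2;5;2;13m[48;2;17;4;32m🬝[38;2;21;5;38m[48;2;99;24;86m🬬[38;2;4;2;10m[48;2;16;4;31m🬎[38;2;4;2;10m[48;2;16;4;31m🬎[38;2;4;2;10m[48;2;16;4;31m🬎[38;2;4;2;10m[48;2;19;4;37m🬄[38;2;8;2;17m[48;2;37;8;66m▌[38;2;67;15;85m[48;2;8;2;17m▌[38;2;4;2;10m[48;2;16;4;31m🬎[0m
[38;2;31;7;55m[48;2;4;2;10m▌[38;2;4;2;10m[48;2;20;5;37m▌[38;2;242;166;34m[48;2;87;22;65m🬆[38;2;252;200;29m[48;2;81;20;49m🬂[38;2;252;200;29m[48;2;81;20;49m🬂[38;2;252;200;29m[48;2;81;20;49m🬂[38;2;252;200;29m[48;2;84;21;53m🬂[38;2;252;200;29m[48;2;87;22;56m🬂[38;2;252;201;29m[48;2;89;22;61m🬂[38;2;252;200;29m[48;2;81;20;49m🬂[0m
</frame>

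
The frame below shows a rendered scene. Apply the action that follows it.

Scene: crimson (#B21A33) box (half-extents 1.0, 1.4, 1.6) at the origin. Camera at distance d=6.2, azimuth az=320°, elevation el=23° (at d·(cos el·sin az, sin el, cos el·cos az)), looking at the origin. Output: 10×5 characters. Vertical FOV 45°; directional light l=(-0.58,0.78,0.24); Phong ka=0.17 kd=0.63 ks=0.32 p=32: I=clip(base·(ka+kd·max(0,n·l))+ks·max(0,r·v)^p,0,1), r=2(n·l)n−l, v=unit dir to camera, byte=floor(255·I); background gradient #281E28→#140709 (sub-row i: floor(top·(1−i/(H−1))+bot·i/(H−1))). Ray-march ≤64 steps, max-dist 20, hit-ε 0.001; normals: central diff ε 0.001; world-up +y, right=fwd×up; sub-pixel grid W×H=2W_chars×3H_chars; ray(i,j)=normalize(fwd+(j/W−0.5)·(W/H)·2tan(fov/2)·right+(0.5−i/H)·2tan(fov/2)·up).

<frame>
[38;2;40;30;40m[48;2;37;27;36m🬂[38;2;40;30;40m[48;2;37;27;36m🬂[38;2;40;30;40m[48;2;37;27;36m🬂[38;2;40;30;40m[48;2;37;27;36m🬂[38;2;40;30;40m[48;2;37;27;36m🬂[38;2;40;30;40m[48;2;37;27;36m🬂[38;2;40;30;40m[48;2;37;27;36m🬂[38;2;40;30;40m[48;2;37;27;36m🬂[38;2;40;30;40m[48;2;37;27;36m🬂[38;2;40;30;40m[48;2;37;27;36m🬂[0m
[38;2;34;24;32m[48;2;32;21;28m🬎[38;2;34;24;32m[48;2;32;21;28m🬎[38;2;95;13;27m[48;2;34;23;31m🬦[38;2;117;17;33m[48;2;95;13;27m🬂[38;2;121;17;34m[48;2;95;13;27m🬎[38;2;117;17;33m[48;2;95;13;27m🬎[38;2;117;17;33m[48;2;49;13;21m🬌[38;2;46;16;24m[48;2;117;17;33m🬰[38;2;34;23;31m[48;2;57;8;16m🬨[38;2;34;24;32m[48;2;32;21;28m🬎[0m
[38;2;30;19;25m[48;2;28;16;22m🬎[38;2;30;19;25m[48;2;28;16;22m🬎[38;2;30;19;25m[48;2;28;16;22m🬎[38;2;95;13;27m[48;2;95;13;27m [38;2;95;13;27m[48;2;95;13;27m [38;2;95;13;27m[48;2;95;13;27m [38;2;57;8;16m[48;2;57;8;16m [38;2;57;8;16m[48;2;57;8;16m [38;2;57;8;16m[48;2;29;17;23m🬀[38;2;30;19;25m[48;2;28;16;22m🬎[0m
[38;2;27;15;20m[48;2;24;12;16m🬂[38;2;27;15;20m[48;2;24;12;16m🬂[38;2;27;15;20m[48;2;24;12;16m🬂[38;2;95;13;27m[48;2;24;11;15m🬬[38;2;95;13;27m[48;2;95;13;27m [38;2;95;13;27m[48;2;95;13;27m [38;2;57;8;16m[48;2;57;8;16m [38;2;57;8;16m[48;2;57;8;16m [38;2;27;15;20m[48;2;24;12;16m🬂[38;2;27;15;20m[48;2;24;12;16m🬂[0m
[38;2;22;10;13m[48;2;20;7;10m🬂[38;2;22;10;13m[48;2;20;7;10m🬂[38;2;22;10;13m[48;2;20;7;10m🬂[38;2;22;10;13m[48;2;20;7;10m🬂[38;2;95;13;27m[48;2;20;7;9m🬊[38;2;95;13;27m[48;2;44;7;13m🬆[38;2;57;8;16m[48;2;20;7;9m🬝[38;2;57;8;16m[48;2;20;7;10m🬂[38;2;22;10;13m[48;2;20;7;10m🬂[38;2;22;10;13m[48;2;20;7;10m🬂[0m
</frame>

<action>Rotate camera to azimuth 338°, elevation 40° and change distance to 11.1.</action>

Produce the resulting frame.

<frame>
[38;2;40;30;40m[48;2;37;27;36m🬂[38;2;40;30;40m[48;2;37;27;36m🬂[38;2;40;30;40m[48;2;37;27;36m🬂[38;2;40;30;40m[48;2;37;27;36m🬂[38;2;40;30;40m[48;2;37;27;36m🬂[38;2;40;30;40m[48;2;37;27;36m🬂[38;2;40;30;40m[48;2;37;27;36m🬂[38;2;40;30;40m[48;2;37;27;36m🬂[38;2;40;30;40m[48;2;37;27;36m🬂[38;2;40;30;40m[48;2;37;27;36m🬂[0m
[38;2;34;24;32m[48;2;32;21;28m🬎[38;2;34;24;32m[48;2;32;21;28m🬎[38;2;34;24;32m[48;2;32;21;28m🬎[38;2;34;24;32m[48;2;32;21;28m🬎[38;2;34;24;32m[48;2;117;17;33m🬎[38;2;34;24;32m[48;2;117;17;33m🬎[38;2;34;24;32m[48;2;32;21;28m🬎[38;2;34;24;32m[48;2;32;21;28m🬎[38;2;34;24;32m[48;2;32;21;28m🬎[38;2;34;24;32m[48;2;32;21;28m🬎[0m
[38;2;30;19;25m[48;2;28;16;22m🬎[38;2;30;19;25m[48;2;28;16;22m🬎[38;2;30;19;25m[48;2;28;16;22m🬎[38;2;30;19;25m[48;2;28;16;22m🬎[38;2;95;13;27m[48;2;117;17;33m🬲[38;2;117;17;33m[48;2;57;8;16m🬎[38;2;117;17;33m[48;2;36;15;22m🬄[38;2;30;19;25m[48;2;28;16;22m🬎[38;2;30;19;25m[48;2;28;16;22m🬎[38;2;30;19;25m[48;2;28;16;22m🬎[0m
[38;2;27;15;20m[48;2;24;12;16m🬂[38;2;27;15;20m[48;2;24;12;16m🬂[38;2;27;15;20m[48;2;24;12;16m🬂[38;2;27;15;20m[48;2;24;12;16m🬂[38;2;95;13;27m[48;2;25;12;16m🬉[38;2;57;8;16m[48;2;24;11;15m🬝[38;2;57;8;16m[48;2;25;12;16m🬄[38;2;27;15;20m[48;2;24;12;16m🬂[38;2;27;15;20m[48;2;24;12;16m🬂[38;2;27;15;20m[48;2;24;12;16m🬂[0m
[38;2;22;10;13m[48;2;20;7;10m🬂[38;2;22;10;13m[48;2;20;7;10m🬂[38;2;22;10;13m[48;2;20;7;10m🬂[38;2;22;10;13m[48;2;20;7;10m🬂[38;2;22;10;13m[48;2;20;7;10m🬂[38;2;22;10;13m[48;2;20;7;10m🬂[38;2;22;10;13m[48;2;20;7;10m🬂[38;2;22;10;13m[48;2;20;7;10m🬂[38;2;22;10;13m[48;2;20;7;10m🬂[38;2;22;10;13m[48;2;20;7;10m🬂[0m
</frame>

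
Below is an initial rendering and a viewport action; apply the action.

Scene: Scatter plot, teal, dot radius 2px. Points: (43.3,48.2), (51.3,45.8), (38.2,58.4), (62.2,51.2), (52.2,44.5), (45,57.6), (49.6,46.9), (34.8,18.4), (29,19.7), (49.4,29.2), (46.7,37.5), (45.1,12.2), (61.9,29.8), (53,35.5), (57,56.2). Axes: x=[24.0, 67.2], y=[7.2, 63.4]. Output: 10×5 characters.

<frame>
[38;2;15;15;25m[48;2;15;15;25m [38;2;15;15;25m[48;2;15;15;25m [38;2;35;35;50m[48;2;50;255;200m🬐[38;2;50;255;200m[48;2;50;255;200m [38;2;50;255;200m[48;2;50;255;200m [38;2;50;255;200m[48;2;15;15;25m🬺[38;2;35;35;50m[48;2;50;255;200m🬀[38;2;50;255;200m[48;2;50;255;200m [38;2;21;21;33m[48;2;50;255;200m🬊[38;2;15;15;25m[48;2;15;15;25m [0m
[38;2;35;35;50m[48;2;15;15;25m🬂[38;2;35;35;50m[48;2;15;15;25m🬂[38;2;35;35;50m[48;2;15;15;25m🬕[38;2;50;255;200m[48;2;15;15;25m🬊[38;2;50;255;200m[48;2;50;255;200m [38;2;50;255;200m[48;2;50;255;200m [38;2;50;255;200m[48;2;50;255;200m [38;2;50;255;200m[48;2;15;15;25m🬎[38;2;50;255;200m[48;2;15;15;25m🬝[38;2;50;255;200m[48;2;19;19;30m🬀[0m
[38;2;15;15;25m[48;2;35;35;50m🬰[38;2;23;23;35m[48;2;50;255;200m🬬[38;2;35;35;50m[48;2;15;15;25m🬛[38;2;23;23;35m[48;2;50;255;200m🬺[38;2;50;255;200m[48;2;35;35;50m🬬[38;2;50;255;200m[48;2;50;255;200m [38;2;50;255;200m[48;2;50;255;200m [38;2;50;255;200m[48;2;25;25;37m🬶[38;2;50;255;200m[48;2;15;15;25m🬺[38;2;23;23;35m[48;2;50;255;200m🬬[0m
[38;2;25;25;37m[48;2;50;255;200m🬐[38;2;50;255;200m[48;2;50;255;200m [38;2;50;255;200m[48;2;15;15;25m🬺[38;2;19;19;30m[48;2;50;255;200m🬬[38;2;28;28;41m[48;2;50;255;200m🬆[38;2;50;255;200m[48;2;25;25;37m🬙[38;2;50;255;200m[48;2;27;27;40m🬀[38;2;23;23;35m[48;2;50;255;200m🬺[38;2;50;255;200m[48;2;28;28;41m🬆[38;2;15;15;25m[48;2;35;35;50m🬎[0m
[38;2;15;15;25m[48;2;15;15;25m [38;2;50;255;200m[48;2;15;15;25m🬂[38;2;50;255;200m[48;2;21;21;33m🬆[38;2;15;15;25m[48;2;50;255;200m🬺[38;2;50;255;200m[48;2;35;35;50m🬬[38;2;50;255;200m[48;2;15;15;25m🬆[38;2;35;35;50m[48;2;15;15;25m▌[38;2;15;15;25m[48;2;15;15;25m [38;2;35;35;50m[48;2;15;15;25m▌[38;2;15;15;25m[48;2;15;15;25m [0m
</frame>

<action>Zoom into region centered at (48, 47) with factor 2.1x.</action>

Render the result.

<frame>
[38;2;50;255;200m[48;2;50;255;200m [38;2;15;15;25m[48;2;50;255;200m🬸[38;2;35;35;50m[48;2;50;255;200m🬐[38;2;50;255;200m[48;2;50;255;200m [38;2;23;23;35m[48;2;50;255;200m🬸[38;2;15;15;25m[48;2;15;15;25m [38;2;35;35;50m[48;2;15;15;25m▌[38;2;15;15;25m[48;2;50;255;200m🬝[38;2;35;35;50m[48;2;50;255;200m🬀[38;2;15;15;25m[48;2;50;255;200m🬊[0m
[38;2;50;255;200m[48;2;19;19;30m🬀[38;2;35;35;50m[48;2;15;15;25m🬂[38;2;35;35;50m[48;2;50;255;200m🬆[38;2;50;255;200m[48;2;20;20;31m🬐[38;2;35;35;50m[48;2;15;15;25m🬕[38;2;23;23;35m[48;2;50;255;200m🬬[38;2;27;27;40m[48;2;50;255;200m🬬[38;2;35;35;50m[48;2;15;15;25m🬂[38;2;50;255;200m[48;2;28;28;41m🬊[38;2;50;255;200m[48;2;19;19;30m🬀[0m
[38;2;15;15;25m[48;2;35;35;50m🬰[38;2;23;23;35m[48;2;50;255;200m🬺[38;2;50;255;200m[48;2;35;35;50m🬬[38;2;50;255;200m[48;2;21;21;33m🬆[38;2;35;35;50m[48;2;50;255;200m🬐[38;2;50;255;200m[48;2;50;255;200m [38;2;50;255;200m[48;2;50;255;200m [38;2;21;21;33m[48;2;50;255;200m🬊[38;2;35;35;50m[48;2;15;15;25m🬛[38;2;15;15;25m[48;2;35;35;50m🬰[0m
[38;2;15;15;25m[48;2;35;35;50m🬎[38;2;15;15;25m[48;2;35;35;50m🬎[38;2;35;35;50m[48;2;15;15;25m🬲[38;2;15;15;25m[48;2;50;255;200m🬆[38;2;50;255;200m[48;2;15;15;25m🬺[38;2;50;255;200m[48;2;20;20;31m🬐[38;2;50;255;200m[48;2;35;35;50m🬊[38;2;50;255;200m[48;2;20;20;31m🬐[38;2;35;35;50m[48;2;15;15;25m🬲[38;2;15;15;25m[48;2;35;35;50m🬎[0m
[38;2;15;15;25m[48;2;15;15;25m [38;2;15;15;25m[48;2;15;15;25m [38;2;35;35;50m[48;2;15;15;25m▌[38;2;15;15;25m[48;2;50;255;200m🬺[38;2;50;255;200m[48;2;21;21;33m🬆[38;2;15;15;25m[48;2;15;15;25m [38;2;35;35;50m[48;2;50;255;200m🬐[38;2;50;255;200m[48;2;50;255;200m [38;2;23;23;35m[48;2;50;255;200m🬸[38;2;15;15;25m[48;2;15;15;25m [0m
</frame>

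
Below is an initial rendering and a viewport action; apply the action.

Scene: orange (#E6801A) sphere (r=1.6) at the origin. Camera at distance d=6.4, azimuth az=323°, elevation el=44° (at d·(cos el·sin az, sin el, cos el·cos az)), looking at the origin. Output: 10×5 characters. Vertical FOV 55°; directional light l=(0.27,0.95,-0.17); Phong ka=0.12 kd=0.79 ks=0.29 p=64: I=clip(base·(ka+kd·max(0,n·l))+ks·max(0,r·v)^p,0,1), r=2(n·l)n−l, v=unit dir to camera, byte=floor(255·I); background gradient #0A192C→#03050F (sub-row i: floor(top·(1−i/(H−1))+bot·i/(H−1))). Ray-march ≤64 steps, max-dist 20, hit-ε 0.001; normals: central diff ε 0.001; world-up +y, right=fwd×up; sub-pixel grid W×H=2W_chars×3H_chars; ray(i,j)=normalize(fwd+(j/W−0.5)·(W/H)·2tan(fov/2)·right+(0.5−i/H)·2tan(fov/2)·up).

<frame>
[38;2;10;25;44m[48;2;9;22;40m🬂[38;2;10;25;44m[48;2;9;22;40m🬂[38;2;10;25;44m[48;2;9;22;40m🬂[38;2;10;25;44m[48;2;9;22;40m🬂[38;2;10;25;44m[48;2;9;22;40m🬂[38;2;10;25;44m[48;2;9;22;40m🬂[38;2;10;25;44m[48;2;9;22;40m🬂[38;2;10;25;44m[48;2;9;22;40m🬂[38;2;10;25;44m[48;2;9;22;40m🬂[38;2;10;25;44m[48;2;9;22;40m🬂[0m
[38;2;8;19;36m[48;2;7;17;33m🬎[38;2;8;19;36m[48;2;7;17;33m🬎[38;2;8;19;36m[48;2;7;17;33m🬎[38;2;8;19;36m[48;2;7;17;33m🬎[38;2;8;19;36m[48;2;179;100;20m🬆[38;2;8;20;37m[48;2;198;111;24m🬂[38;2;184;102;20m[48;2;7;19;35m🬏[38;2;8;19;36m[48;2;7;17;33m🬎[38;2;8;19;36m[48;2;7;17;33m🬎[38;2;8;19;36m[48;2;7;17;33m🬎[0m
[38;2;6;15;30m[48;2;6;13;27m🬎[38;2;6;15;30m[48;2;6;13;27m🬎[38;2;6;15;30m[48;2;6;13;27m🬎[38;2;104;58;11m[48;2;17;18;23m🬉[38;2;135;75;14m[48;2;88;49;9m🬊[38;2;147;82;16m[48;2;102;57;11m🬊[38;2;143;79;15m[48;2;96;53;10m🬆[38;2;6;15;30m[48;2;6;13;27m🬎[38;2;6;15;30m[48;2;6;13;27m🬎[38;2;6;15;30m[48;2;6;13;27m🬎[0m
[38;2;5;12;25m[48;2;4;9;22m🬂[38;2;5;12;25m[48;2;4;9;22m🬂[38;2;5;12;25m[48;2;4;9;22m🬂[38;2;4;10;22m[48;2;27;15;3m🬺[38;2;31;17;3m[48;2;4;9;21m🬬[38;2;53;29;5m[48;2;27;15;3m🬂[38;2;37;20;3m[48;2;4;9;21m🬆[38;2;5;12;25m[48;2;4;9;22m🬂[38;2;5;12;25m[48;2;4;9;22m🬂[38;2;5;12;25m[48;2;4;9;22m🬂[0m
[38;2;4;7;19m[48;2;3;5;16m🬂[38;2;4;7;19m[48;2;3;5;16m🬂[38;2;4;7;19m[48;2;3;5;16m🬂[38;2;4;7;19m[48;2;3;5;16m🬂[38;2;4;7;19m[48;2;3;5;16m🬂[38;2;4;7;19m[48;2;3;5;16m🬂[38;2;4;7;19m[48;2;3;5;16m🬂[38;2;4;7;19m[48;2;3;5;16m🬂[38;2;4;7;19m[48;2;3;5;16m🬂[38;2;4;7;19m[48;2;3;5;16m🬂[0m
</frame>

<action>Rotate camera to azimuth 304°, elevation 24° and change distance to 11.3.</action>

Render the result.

<frame>
[38;2;10;25;44m[48;2;9;22;40m🬂[38;2;10;25;44m[48;2;9;22;40m🬂[38;2;10;25;44m[48;2;9;22;40m🬂[38;2;10;25;44m[48;2;9;22;40m🬂[38;2;10;25;44m[48;2;9;22;40m🬂[38;2;10;25;44m[48;2;9;22;40m🬂[38;2;10;25;44m[48;2;9;22;40m🬂[38;2;10;25;44m[48;2;9;22;40m🬂[38;2;10;25;44m[48;2;9;22;40m🬂[38;2;10;25;44m[48;2;9;22;40m🬂[0m
[38;2;8;19;36m[48;2;7;17;33m🬎[38;2;8;19;36m[48;2;7;17;33m🬎[38;2;8;19;36m[48;2;7;17;33m🬎[38;2;8;19;36m[48;2;7;17;33m🬎[38;2;8;19;36m[48;2;7;17;33m🬎[38;2;8;19;36m[48;2;7;17;33m🬎[38;2;8;19;36m[48;2;7;17;33m🬎[38;2;8;19;36m[48;2;7;17;33m🬎[38;2;8;19;36m[48;2;7;17;33m🬎[38;2;8;19;36m[48;2;7;17;33m🬎[0m
[38;2;6;15;30m[48;2;6;13;27m🬎[38;2;6;15;30m[48;2;6;13;27m🬎[38;2;6;15;30m[48;2;6;13;27m🬎[38;2;6;15;30m[48;2;6;13;27m🬎[38;2;42;26;10m[48;2;159;88;17m🬺[38;2;197;126;55m[48;2;54;30;6m🬂[38;2;10;15;24m[48;2;75;42;8m🬸[38;2;6;15;30m[48;2;6;13;27m🬎[38;2;6;15;30m[48;2;6;13;27m🬎[38;2;6;15;30m[48;2;6;13;27m🬎[0m
[38;2;5;12;25m[48;2;4;9;22m🬂[38;2;5;12;25m[48;2;4;9;22m🬂[38;2;5;12;25m[48;2;4;9;22m🬂[38;2;5;12;25m[48;2;4;9;22m🬂[38;2;4;10;22m[48;2;27;15;3m🬺[38;2;27;15;3m[48;2;4;9;22m🬂[38;2;5;12;25m[48;2;4;9;22m🬂[38;2;5;12;25m[48;2;4;9;22m🬂[38;2;5;12;25m[48;2;4;9;22m🬂[38;2;5;12;25m[48;2;4;9;22m🬂[0m
[38;2;4;7;19m[48;2;3;5;16m🬂[38;2;4;7;19m[48;2;3;5;16m🬂[38;2;4;7;19m[48;2;3;5;16m🬂[38;2;4;7;19m[48;2;3;5;16m🬂[38;2;4;7;19m[48;2;3;5;16m🬂[38;2;4;7;19m[48;2;3;5;16m🬂[38;2;4;7;19m[48;2;3;5;16m🬂[38;2;4;7;19m[48;2;3;5;16m🬂[38;2;4;7;19m[48;2;3;5;16m🬂[38;2;4;7;19m[48;2;3;5;16m🬂[0m
</frame>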